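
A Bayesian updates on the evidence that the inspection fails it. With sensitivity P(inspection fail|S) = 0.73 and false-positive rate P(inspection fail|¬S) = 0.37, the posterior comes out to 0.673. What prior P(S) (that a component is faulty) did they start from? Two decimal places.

P(S) = 0.51

In odds form, posterior odds = prior odds × likelihood ratio, so prior odds = posterior odds ÷ LR.
Posterior odds = 0.673/(1−0.673) = 2.0581. LR = 0.73/0.37 = 1.9730.
Prior odds = 2.0581/1.9730 = 1.0431, so P(S) = 1.0431/(1+1.0431) ≈ 0.51.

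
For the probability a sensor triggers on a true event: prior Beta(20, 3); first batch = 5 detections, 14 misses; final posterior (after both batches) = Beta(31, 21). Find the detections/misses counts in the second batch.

Because Beta–binomial updating is additive in the counts, the combined data contributed (α_post−α_prior, β_post−β_prior) successes and failures.
Total across both batches: 31−20=11 detections, 21−3=18 misses.
Subtract the first batch: 11−5=6 detections and 18−14=4 misses.

6 detections and 4 misses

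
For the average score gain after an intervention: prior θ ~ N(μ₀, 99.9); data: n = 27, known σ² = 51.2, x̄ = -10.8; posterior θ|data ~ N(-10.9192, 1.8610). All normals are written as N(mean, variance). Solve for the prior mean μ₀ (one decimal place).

μ₀ = -17.2

The posterior mean is a precision-weighted average: μ_n = (τ₀μ₀ + τ_data·x̄)/(τ₀+τ_data), with τ₀=1/σ₀² and τ_data=n/σ².
Here τ₀ = 1/99.9 = 0.010010 and τ_data = 27/51.2 = 0.527344, so τ_n = 0.537354.
Rearranging for μ₀: μ₀ = (μ_n·τ_n − τ_data·x̄)/τ₀ = (-10.9192·0.537354 − 0.527344·-10.8) / 0.010010 = -0.172161/0.010010 ≈ -17.2.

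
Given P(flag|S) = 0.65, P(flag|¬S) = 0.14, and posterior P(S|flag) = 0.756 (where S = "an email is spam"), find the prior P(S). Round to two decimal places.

Bayes' rule in odds form gives O(S|E) = O(S)·[P(E|S)/P(E|¬S)], hence O(S) = O(S|E)/LR.
Posterior odds = 0.756/(1−0.756) = 3.0984. LR = 0.65/0.14 = 4.6429.
Prior odds = 3.0984/4.6429 = 0.6673, so P(S) = 0.6673/(1+0.6673) ≈ 0.40.

P(S) = 0.40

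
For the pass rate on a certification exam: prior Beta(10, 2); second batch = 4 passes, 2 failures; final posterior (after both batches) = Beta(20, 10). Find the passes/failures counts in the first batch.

Because Beta–binomial updating is additive in the counts, the combined data contributed (α_post−α_prior, β_post−β_prior) successes and failures.
Total across both batches: 20−10=10 passes, 10−2=8 failures.
Subtract the second batch: 10−4=6 passes and 8−2=6 failures.

6 passes and 6 failures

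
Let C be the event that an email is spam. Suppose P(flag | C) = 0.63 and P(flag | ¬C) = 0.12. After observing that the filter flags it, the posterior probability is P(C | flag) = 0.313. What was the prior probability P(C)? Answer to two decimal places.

Bayes' rule in odds form gives O(C|E) = O(C)·[P(E|C)/P(E|¬C)], hence O(C) = O(C|E)/LR.
Posterior odds = 0.313/(1−0.313) = 0.4556. LR = 0.63/0.12 = 5.2500.
Prior odds = 0.4556/5.2500 = 0.0868, so P(C) = 0.0868/(1+0.0868) ≈ 0.08.

P(C) = 0.08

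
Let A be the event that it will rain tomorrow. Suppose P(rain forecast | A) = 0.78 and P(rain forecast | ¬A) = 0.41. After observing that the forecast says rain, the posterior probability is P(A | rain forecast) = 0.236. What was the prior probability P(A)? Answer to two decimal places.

In odds form, posterior odds = prior odds × likelihood ratio, so prior odds = posterior odds ÷ LR.
Posterior odds = 0.236/(1−0.236) = 0.3089. LR = 0.78/0.41 = 1.9024.
Prior odds = 0.3089/1.9024 = 0.1624, so P(A) = 0.1624/(1+0.1624) ≈ 0.14.

P(A) = 0.14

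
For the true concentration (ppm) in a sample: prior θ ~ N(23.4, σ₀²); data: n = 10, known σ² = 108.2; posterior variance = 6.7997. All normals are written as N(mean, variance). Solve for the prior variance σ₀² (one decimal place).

σ₀² = 18.3

For the Normal–Normal model with known σ², precisions add: τ_n = τ₀ + n/σ².
So 1/σ₀² = 1/6.7997 − 10/108.2 = 0.147065 − 0.092421 = 0.054644.
Hence σ₀² = 1/0.054644 ≈ 18.3.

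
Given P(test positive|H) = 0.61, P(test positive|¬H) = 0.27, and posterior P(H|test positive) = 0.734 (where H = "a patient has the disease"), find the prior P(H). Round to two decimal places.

In odds form, posterior odds = prior odds × likelihood ratio, so prior odds = posterior odds ÷ LR.
Posterior odds = 0.734/(1−0.734) = 2.7594. LR = 0.61/0.27 = 2.2593.
Prior odds = 2.7594/2.2593 = 1.2214, so P(H) = 1.2214/(1+1.2214) ≈ 0.55.

P(H) = 0.55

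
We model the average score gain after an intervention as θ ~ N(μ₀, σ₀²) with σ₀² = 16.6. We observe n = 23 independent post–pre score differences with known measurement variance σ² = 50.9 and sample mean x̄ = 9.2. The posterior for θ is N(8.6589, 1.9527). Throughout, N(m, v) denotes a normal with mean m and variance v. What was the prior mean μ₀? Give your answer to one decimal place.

The posterior mean is a precision-weighted average: μ_n = (τ₀μ₀ + τ_data·x̄)/(τ₀+τ_data), with τ₀=1/σ₀² and τ_data=n/σ².
Here τ₀ = 1/16.6 = 0.060241 and τ_data = 23/50.9 = 0.451866, so τ_n = 0.512107.
Rearranging for μ₀: μ₀ = (μ_n·τ_n − τ_data·x̄)/τ₀ = (8.6589·0.512107 − 0.451866·9.2) / 0.060241 = 0.277116/0.060241 ≈ 4.6.

μ₀ = 4.6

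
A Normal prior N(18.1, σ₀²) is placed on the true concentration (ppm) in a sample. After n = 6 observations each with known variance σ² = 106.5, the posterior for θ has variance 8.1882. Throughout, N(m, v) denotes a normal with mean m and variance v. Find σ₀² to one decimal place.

Posterior precision equals prior precision plus data precision: 1/σ_n² = 1/σ₀² + n/σ².
So 1/σ₀² = 1/8.1882 − 6/106.5 = 0.122127 − 0.056338 = 0.065789.
Hence σ₀² = 1/0.065789 ≈ 15.2.

σ₀² = 15.2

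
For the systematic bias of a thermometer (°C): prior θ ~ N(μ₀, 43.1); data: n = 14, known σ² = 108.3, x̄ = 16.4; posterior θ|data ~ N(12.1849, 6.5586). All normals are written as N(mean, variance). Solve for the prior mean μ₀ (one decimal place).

μ₀ = -11.3

With known observation variance, the Normal–Normal posterior has precision τ_n = τ₀ + n/σ² and mean μ_n = (τ₀μ₀ + (n/σ²)x̄)/τ_n.
Here τ₀ = 1/43.1 = 0.023202 and τ_data = 14/108.3 = 0.129271, so τ_n = 0.152473.
Rearranging for μ₀: μ₀ = (μ_n·τ_n − τ_data·x̄)/τ₀ = (12.1849·0.152473 − 0.129271·16.4) / 0.023202 = -0.262176/0.023202 ≈ -11.3.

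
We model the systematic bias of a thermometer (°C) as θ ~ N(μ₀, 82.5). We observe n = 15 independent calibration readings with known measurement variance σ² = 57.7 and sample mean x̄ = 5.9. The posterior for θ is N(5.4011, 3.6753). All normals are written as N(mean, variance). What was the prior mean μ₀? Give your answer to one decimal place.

μ₀ = -5.3

With known observation variance, the Normal–Normal posterior has precision τ_n = τ₀ + n/σ² and mean μ_n = (τ₀μ₀ + (n/σ²)x̄)/τ_n.
Here τ₀ = 1/82.5 = 0.012121 and τ_data = 15/57.7 = 0.259965, so τ_n = 0.272086.
Rearranging for μ₀: μ₀ = (μ_n·τ_n − τ_data·x̄)/τ₀ = (5.4011·0.272086 − 0.259965·5.9) / 0.012121 = -0.064230/0.012121 ≈ -5.3.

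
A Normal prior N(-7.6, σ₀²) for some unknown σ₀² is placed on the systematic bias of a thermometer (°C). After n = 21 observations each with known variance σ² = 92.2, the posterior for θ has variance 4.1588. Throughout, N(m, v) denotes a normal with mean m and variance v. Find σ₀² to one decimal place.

For the Normal–Normal model with known σ², precisions add: τ_n = τ₀ + n/σ².
So 1/σ₀² = 1/4.1588 − 21/92.2 = 0.240454 − 0.227766 = 0.012688.
Hence σ₀² = 1/0.012688 ≈ 78.8.

σ₀² = 78.8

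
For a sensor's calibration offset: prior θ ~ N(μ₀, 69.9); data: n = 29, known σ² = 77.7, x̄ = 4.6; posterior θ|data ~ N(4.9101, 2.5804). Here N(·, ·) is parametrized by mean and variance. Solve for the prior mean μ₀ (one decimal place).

μ₀ = 13.0

The posterior mean is a precision-weighted average: μ_n = (τ₀μ₀ + τ_data·x̄)/(τ₀+τ_data), with τ₀=1/σ₀² and τ_data=n/σ².
Here τ₀ = 1/69.9 = 0.014306 and τ_data = 29/77.7 = 0.373230, so τ_n = 0.387536.
Rearranging for μ₀: μ₀ = (μ_n·τ_n − τ_data·x̄)/τ₀ = (4.9101·0.387536 − 0.373230·4.6) / 0.014306 = 0.185983/0.014306 ≈ 13.0.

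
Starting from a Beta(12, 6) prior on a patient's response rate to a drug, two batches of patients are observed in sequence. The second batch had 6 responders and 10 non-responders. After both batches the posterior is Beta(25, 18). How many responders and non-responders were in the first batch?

7 responders and 2 non-responders

Because Beta–binomial updating is additive in the counts, the combined data contributed (α_post−α_prior, β_post−β_prior) successes and failures.
Total across both batches: 25−12=13 responders, 18−6=12 non-responders.
Subtract the second batch: 13−6=7 responders and 12−10=2 non-responders.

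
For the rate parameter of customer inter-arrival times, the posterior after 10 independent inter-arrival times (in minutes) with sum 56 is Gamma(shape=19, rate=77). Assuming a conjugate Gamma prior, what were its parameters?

Gamma(shape=9, rate=21)

Gamma–exponential conjugacy: posterior shape = α + n, posterior rate = β + Σtᵢ.
So α = 19 − 10 = 9 and β = 77 − 56 = 21.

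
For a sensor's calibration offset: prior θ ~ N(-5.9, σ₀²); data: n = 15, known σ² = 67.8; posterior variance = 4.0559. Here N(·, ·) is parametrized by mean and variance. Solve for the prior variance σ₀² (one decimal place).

σ₀² = 39.5

For the Normal–Normal model with known σ², precisions add: τ_n = τ₀ + n/σ².
So 1/σ₀² = 1/4.0559 − 15/67.8 = 0.246554 − 0.221239 = 0.025315.
Hence σ₀² = 1/0.025315 ≈ 39.5.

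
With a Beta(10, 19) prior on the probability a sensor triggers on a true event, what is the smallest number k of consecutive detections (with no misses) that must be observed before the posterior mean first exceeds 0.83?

After k detections and 0 misses the posterior is Beta(10+k, 19), with mean (10+k)/(10+19+k).
Set (10+k)/(29+k) > 0.83 and solve: k > (0.83·29 − 10)/(1 − 0.83) = 82.765.
The smallest integer exceeding 82.765 is 83, and checking k=83: (93)/(112) = 0.8304 > 0.83.

k = 83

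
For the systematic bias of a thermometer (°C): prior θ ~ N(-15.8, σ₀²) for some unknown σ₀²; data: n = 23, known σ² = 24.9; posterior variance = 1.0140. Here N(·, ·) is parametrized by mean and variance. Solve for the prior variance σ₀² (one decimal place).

Posterior precision equals prior precision plus data precision: 1/σ_n² = 1/σ₀² + n/σ².
So 1/σ₀² = 1/1.0140 − 23/24.9 = 0.986193 − 0.923695 = 0.062498.
Hence σ₀² = 1/0.062498 ≈ 16.0.

σ₀² = 16.0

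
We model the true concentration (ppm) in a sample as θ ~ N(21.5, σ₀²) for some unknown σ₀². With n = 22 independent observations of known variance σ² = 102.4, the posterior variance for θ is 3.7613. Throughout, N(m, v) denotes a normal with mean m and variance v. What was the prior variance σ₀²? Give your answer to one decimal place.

σ₀² = 19.6

Posterior precision equals prior precision plus data precision: 1/σ_n² = 1/σ₀² + n/σ².
So 1/σ₀² = 1/3.7613 − 22/102.4 = 0.265866 − 0.214844 = 0.051022.
Hence σ₀² = 1/0.051022 ≈ 19.6.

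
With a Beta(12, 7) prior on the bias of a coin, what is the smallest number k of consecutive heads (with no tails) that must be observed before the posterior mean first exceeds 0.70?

k = 5

After k heads and 0 tails the posterior is Beta(12+k, 7), with mean (12+k)/(12+7+k).
Set (12+k)/(19+k) > 0.70 and solve: k > (0.70·19 − 12)/(1 − 0.70) = 4.333.
The smallest integer exceeding 4.333 is 5.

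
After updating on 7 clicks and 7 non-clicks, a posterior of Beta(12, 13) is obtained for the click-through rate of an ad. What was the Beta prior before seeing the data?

Beta is conjugate to the binomial likelihood: posterior = Beta(a+s, b+f).
Subtract the data counts: 12−7=5, 13−7=6.

Beta(5, 6)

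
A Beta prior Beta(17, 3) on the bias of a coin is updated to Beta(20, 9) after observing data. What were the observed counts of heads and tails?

3 heads and 6 tails

Beta is conjugate to the binomial likelihood: posterior = Beta(a+s, b+f).
Match parameters: s=20−17=3, f=9−3=6.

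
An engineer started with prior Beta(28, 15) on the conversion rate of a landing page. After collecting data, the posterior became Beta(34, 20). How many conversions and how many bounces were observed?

6 conversions and 5 bounces

A Beta(a, b) prior with s successes and f failures in binomial data gives a Beta(a+s, b+f) posterior.
Match parameters: s=34−28=6, f=20−15=5.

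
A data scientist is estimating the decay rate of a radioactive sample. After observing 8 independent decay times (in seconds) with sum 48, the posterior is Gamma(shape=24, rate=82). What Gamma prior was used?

Gamma–exponential conjugacy: posterior shape = α + n, posterior rate = β + Σtᵢ.
So α = 24 − 8 = 16 and β = 82 − 48 = 34.

Gamma(shape=16, rate=34)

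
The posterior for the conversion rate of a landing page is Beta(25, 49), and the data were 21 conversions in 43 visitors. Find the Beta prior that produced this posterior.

A Beta(α, β) prior with s successes and f failures in binomial data gives a Beta(α+s, β+f) posterior.
Subtract the data counts: 25−21=4, 49−22=27.

Beta(4, 27)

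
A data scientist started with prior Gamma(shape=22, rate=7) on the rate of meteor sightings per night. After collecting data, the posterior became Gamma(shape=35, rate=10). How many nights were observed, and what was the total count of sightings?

Gamma–Poisson conjugacy: posterior shape = α + Σxᵢ, posterior rate = β + n.
Matching: Σxᵢ = 35 − 22 = 13 and n = 10 − 7 = 3.

n = 3 nights with total 13 sightings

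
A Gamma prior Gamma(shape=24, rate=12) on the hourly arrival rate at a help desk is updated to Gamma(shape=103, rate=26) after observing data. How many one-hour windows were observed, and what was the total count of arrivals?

n = 14 one-hour windows with total 79 arrivals

A Gamma(α, β) prior (rate parametrization) on a Poisson rate with n observations summing to S gives posterior Gamma(α+S, β+n).
Matching: Σxᵢ = 103 − 24 = 79 and n = 26 − 12 = 14.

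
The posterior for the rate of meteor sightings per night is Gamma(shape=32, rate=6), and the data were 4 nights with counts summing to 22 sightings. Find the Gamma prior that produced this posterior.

Gamma(shape=10, rate=2)

A Gamma(α, β) prior (rate parametrization) on a Poisson rate with n observations summing to S gives posterior Gamma(α+S, β+n).
So α = 32 − 22 = 10 and β = 6 − 4 = 2.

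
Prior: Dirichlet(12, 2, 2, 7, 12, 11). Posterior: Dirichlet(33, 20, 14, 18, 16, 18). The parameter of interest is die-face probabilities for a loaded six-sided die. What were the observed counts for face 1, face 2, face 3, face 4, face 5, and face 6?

For a Dirichlet(α) prior with multinomial counts c, the posterior is Dirichlet(α + c) componentwise.
Counts are posterior − prior componentwise: 33−12=21, 20−2=18, 14−2=12, 18−7=11, 16−12=4, 18−11=7.

counts (21, 18, 12, 11, 4, 7)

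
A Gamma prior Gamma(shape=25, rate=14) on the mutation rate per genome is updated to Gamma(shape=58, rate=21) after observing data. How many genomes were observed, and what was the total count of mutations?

n = 7 genomes with total 33 mutations

Gamma–Poisson conjugacy: posterior shape = α + Σxᵢ, posterior rate = β + n.
Matching: Σxᵢ = 58 − 25 = 33 and n = 21 − 14 = 7.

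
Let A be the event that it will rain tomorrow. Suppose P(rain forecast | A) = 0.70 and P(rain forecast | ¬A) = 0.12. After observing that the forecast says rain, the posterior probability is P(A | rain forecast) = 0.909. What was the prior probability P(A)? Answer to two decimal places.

P(A) = 0.63

Bayes' rule in odds form gives O(A|E) = O(A)·[P(E|A)/P(E|¬A)], hence O(A) = O(A|E)/LR.
Posterior odds = 0.909/(1−0.909) = 9.9890. LR = 0.70/0.12 = 5.8333.
Prior odds = 9.9890/5.8333 = 1.7124, so P(A) = 1.7124/(1+1.7124) ≈ 0.63.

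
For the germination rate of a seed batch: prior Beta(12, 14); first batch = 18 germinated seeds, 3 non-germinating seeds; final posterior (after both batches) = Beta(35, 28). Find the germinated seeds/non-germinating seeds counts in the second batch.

Sequential conjugate updates are equivalent to a single update on the pooled data, so total successes = posterior α − prior α and total failures = posterior β − prior β.
Total across both batches: 35−12=23 germinated seeds, 28−14=14 non-germinating seeds.
Subtract the first batch: 23−18=5 germinated seeds and 14−3=11 non-germinating seeds.

5 germinated seeds and 11 non-germinating seeds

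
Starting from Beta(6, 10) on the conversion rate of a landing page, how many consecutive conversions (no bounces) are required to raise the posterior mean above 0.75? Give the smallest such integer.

After k conversions and 0 bounces the posterior is Beta(6+k, 10), with mean (6+k)/(6+10+k).
Set (6+k)/(16+k) > 0.75 and solve: k > (0.75·16 − 6)/(1 − 0.75) = 24.000.
The smallest integer exceeding 24.000 is 25.

k = 25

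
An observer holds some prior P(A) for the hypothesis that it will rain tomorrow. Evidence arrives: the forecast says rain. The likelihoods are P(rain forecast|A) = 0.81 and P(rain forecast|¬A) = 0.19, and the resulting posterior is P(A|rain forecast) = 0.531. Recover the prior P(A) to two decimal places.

P(A) = 0.21

In odds form, posterior odds = prior odds × likelihood ratio, so prior odds = posterior odds ÷ LR.
Posterior odds = 0.531/(1−0.531) = 1.1322. LR = 0.81/0.19 = 4.2632.
Prior odds = 1.1322/4.2632 = 0.2656, so P(A) = 0.2656/(1+0.2656) ≈ 0.21.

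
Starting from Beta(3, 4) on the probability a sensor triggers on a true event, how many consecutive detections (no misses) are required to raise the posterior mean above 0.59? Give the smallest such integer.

After k detections and 0 misses the posterior is Beta(3+k, 4), with mean (3+k)/(3+4+k).
Set (3+k)/(7+k) > 0.59 and solve: k > (0.59·7 − 3)/(1 − 0.59) = 2.756.
The smallest integer exceeding 2.756 is 3.

k = 3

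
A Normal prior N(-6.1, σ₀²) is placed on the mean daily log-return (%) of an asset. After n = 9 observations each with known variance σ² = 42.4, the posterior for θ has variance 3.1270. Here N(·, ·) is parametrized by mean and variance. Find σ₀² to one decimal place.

σ₀² = 9.3

Posterior precision equals prior precision plus data precision: 1/σ_n² = 1/σ₀² + n/σ².
So 1/σ₀² = 1/3.1270 − 9/42.4 = 0.319795 − 0.212264 = 0.107531.
Hence σ₀² = 1/0.107531 ≈ 9.3.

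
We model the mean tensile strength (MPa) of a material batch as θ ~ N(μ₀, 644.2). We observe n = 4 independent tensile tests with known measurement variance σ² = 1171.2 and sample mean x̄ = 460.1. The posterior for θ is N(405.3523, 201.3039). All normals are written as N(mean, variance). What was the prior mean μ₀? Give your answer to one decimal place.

μ₀ = 284.9

With known observation variance, the Normal–Normal posterior has precision τ_n = τ₀ + n/σ² and mean μ_n = (τ₀μ₀ + (n/σ²)x̄)/τ_n.
Here τ₀ = 1/644.2 = 0.001552 and τ_data = 4/1171.2 = 0.003415, so τ_n = 0.004967.
Rearranging for μ₀: μ₀ = (μ_n·τ_n − τ_data·x̄)/τ₀ = (405.3523·0.004967 − 0.003415·460.1) / 0.001552 = 0.442143/0.001552 ≈ 284.9.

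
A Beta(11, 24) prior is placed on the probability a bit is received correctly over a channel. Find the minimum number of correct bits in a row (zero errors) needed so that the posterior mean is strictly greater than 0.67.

After k correct bits and 0 errors the posterior is Beta(11+k, 24), with mean (11+k)/(11+24+k).
Set (11+k)/(35+k) > 0.67 and solve: k > (0.67·35 − 11)/(1 − 0.67) = 37.727.
The smallest integer exceeding 37.727 is 38, and checking k=38: (49)/(73) = 0.6712 > 0.67.

k = 38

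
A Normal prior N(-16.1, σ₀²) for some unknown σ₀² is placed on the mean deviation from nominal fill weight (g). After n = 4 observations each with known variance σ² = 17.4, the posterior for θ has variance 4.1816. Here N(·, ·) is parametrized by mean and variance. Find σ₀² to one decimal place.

For the Normal–Normal model with known σ², precisions add: τ_n = τ₀ + n/σ².
So 1/σ₀² = 1/4.1816 − 4/17.4 = 0.239143 − 0.229885 = 0.009258.
Hence σ₀² = 1/0.009258 ≈ 108.0.

σ₀² = 108.0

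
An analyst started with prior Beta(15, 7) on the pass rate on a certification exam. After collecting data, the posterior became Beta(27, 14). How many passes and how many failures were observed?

Beta is conjugate to the binomial likelihood: posterior = Beta(α+s, β+f).
Match parameters: s=27−15=12, f=14−7=7.

12 passes and 7 failures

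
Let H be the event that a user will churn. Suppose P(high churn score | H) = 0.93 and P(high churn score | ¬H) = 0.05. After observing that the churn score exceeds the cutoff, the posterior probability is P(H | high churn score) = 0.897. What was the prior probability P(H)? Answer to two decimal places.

In odds form, posterior odds = prior odds × likelihood ratio, so prior odds = posterior odds ÷ LR.
Posterior odds = 0.897/(1−0.897) = 8.7087. LR = 0.93/0.05 = 18.6000.
Prior odds = 8.7087/18.6000 = 0.4682, so P(H) = 0.4682/(1+0.4682) ≈ 0.32.

P(H) = 0.32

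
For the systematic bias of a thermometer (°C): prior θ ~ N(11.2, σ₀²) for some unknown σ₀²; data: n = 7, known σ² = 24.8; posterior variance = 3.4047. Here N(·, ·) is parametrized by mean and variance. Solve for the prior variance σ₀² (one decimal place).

For the Normal–Normal model with known σ², precisions add: τ_n = τ₀ + n/σ².
So 1/σ₀² = 1/3.4047 − 7/24.8 = 0.293712 − 0.282258 = 0.011454.
Hence σ₀² = 1/0.011454 ≈ 87.3.

σ₀² = 87.3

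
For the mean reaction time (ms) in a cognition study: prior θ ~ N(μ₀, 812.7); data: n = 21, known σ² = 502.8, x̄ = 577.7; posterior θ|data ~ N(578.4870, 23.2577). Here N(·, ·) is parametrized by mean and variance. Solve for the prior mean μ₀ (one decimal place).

μ₀ = 605.2

The posterior mean is a precision-weighted average: μ_n = (τ₀μ₀ + τ_data·x̄)/(τ₀+τ_data), with τ₀=1/σ₀² and τ_data=n/σ².
Here τ₀ = 1/812.7 = 0.001230 and τ_data = 21/502.8 = 0.041766, so τ_n = 0.042996.
Rearranging for μ₀: μ₀ = (μ_n·τ_n − τ_data·x̄)/τ₀ = (578.4870·0.042996 − 0.041766·577.7) / 0.001230 = 0.744409/0.001230 ≈ 605.2.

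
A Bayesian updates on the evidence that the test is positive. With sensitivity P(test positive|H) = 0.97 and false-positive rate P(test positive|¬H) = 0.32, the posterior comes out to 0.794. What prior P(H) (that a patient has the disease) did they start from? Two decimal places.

P(H) = 0.56

Bayes' rule in odds form gives O(H|E) = O(H)·[P(E|H)/P(E|¬H)], hence O(H) = O(H|E)/LR.
Posterior odds = 0.794/(1−0.794) = 3.8544. LR = 0.97/0.32 = 3.0312.
Prior odds = 3.8544/3.0312 = 1.2716, so P(H) = 1.2716/(1+1.2716) ≈ 0.56.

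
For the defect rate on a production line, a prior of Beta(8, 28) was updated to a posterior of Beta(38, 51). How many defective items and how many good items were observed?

30 defective items and 23 good items

Under Beta–binomial conjugacy the posterior parameters are (α+s, β+f).
So s = 38 − 8 = 30 and f = 51 − 28 = 23.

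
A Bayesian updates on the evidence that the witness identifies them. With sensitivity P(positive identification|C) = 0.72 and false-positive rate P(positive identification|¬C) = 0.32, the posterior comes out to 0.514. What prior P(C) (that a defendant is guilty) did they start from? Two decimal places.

Bayes' rule in odds form gives O(C|E) = O(C)·[P(E|C)/P(E|¬C)], hence O(C) = O(C|E)/LR.
Posterior odds = 0.514/(1−0.514) = 1.0576. LR = 0.72/0.32 = 2.2500.
Prior odds = 1.0576/2.2500 = 0.4700, so P(C) = 0.4700/(1+0.4700) ≈ 0.32.

P(C) = 0.32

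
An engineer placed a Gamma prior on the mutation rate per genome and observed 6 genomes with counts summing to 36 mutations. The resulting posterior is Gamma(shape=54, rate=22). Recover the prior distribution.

Gamma(shape=18, rate=16)

Gamma–Poisson conjugacy: posterior shape = α + Σxᵢ, posterior rate = β + n.
So α = 54 − 36 = 18 and β = 22 − 6 = 16.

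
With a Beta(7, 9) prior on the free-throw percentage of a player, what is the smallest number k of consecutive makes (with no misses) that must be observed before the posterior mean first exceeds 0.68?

k = 13

After k makes and 0 misses the posterior is Beta(7+k, 9), with mean (7+k)/(7+9+k).
Set (7+k)/(16+k) > 0.68 and solve: k > (0.68·16 − 7)/(1 − 0.68) = 12.125.
The smallest integer exceeding 12.125 is 13, and checking k=13: (20)/(29) = 0.6897 > 0.68.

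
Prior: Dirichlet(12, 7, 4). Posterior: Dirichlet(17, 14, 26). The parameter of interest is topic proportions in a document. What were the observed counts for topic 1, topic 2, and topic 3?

counts (5, 7, 22)

For a Dirichlet(α) prior with multinomial counts c, the posterior is Dirichlet(α + c) componentwise.
Counts are posterior − prior componentwise: 17−12=5, 14−7=7, 26−4=22.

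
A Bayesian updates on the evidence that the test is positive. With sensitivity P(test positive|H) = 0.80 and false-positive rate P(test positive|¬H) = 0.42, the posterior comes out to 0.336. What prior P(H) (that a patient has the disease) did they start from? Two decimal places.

P(H) = 0.21

In odds form, posterior odds = prior odds × likelihood ratio, so prior odds = posterior odds ÷ LR.
Posterior odds = 0.336/(1−0.336) = 0.5060. LR = 0.80/0.42 = 1.9048.
Prior odds = 0.5060/1.9048 = 0.2656, so P(H) = 0.2656/(1+0.2656) ≈ 0.21.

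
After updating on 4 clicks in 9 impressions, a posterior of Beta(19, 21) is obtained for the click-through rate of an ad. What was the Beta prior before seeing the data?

Beta is conjugate to the binomial likelihood: posterior = Beta(a+s, b+f).
Subtract the data counts: 19−4=15, 21−5=16.

Beta(15, 16)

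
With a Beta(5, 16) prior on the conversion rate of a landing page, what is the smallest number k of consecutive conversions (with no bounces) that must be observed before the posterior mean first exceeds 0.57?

After k conversions and 0 bounces the posterior is Beta(5+k, 16), with mean (5+k)/(5+16+k).
Set (5+k)/(21+k) > 0.57 and solve: k > (0.57·21 − 5)/(1 − 0.57) = 16.209.
The smallest integer exceeding 16.209 is 17, and checking k=17: (22)/(38) = 0.5789 > 0.57.

k = 17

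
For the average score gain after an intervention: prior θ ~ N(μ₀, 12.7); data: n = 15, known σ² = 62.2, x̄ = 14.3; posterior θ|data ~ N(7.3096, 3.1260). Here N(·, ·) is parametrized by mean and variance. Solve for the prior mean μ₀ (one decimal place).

μ₀ = -14.1

With known observation variance, the Normal–Normal posterior has precision τ_n = τ₀ + n/σ² and mean μ_n = (τ₀μ₀ + (n/σ²)x̄)/τ_n.
Here τ₀ = 1/12.7 = 0.078740 and τ_data = 15/62.2 = 0.241158, so τ_n = 0.319898.
Rearranging for μ₀: μ₀ = (μ_n·τ_n − τ_data·x̄)/τ₀ = (7.3096·0.319898 − 0.241158·14.3) / 0.078740 = -1.110233/0.078740 ≈ -14.1.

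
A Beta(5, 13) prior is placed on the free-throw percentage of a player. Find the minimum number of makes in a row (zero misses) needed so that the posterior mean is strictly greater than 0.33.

After k makes and 0 misses the posterior is Beta(5+k, 13), with mean (5+k)/(5+13+k).
Set (5+k)/(18+k) > 0.33 and solve: k > (0.33·18 − 5)/(1 − 0.33) = 1.403.
The smallest integer exceeding 1.403 is 2, and checking k=2: (7)/(20) = 0.3500 > 0.33.

k = 2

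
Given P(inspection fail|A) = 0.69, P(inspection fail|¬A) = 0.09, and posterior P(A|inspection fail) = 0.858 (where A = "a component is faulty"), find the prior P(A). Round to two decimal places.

In odds form, posterior odds = prior odds × likelihood ratio, so prior odds = posterior odds ÷ LR.
Posterior odds = 0.858/(1−0.858) = 6.0423. LR = 0.69/0.09 = 7.6667.
Prior odds = 6.0423/7.6667 = 0.7881, so P(A) = 0.7881/(1+0.7881) ≈ 0.44.

P(A) = 0.44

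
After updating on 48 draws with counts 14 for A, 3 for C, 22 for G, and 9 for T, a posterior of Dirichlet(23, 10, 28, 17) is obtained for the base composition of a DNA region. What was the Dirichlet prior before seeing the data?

For a Dirichlet(α) prior with multinomial counts c, the posterior is Dirichlet(α + c) componentwise.
Subtract each count from the matching posterior parameter: 23−14=9, 10−3=7, 28−22=6, 17−9=8.

Dirichlet(9, 7, 6, 8)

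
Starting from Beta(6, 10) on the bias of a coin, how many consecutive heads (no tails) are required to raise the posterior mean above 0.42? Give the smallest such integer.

After k heads and 0 tails the posterior is Beta(6+k, 10), with mean (6+k)/(6+10+k).
Set (6+k)/(16+k) > 0.42 and solve: k > (0.42·16 − 6)/(1 − 0.42) = 1.241.
The smallest integer exceeding 1.241 is 2, and checking k=2: (8)/(18) = 0.4444 > 0.42.

k = 2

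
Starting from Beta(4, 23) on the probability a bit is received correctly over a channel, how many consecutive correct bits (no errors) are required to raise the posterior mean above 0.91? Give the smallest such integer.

k = 229

After k correct bits and 0 errors the posterior is Beta(4+k, 23), with mean (4+k)/(4+23+k).
Set (4+k)/(27+k) > 0.91 and solve: k > (0.91·27 − 4)/(1 − 0.91) = 228.556.
The smallest integer exceeding 228.556 is 229, and checking k=229: (233)/(256) = 0.9102 > 0.91.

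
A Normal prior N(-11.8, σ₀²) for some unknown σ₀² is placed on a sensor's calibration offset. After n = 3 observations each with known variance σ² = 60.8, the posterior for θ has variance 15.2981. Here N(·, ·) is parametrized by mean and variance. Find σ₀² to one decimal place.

σ₀² = 62.4

For the Normal–Normal model with known σ², precisions add: τ_n = τ₀ + n/σ².
So 1/σ₀² = 1/15.2981 − 3/60.8 = 0.065368 − 0.049342 = 0.016026.
Hence σ₀² = 1/0.016026 ≈ 62.4.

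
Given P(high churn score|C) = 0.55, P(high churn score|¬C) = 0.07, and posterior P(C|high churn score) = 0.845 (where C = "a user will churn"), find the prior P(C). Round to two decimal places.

In odds form, posterior odds = prior odds × likelihood ratio, so prior odds = posterior odds ÷ LR.
Posterior odds = 0.845/(1−0.845) = 5.4516. LR = 0.55/0.07 = 7.8571.
Prior odds = 5.4516/7.8571 = 0.6938, so P(C) = 0.6938/(1+0.6938) ≈ 0.41.

P(C) = 0.41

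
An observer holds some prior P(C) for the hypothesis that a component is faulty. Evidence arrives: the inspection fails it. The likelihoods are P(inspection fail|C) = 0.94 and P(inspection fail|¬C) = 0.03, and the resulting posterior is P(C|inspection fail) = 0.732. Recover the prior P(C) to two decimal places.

P(C) = 0.08

In odds form, posterior odds = prior odds × likelihood ratio, so prior odds = posterior odds ÷ LR.
Posterior odds = 0.732/(1−0.732) = 2.7313. LR = 0.94/0.03 = 31.3333.
Prior odds = 2.7313/31.3333 = 0.0872, so P(C) = 0.0872/(1+0.0872) ≈ 0.08.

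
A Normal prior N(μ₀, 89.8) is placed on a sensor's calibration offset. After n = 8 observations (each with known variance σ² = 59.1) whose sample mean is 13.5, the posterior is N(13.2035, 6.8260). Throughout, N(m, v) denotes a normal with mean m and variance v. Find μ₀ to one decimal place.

With known observation variance, the Normal–Normal posterior has precision τ_n = τ₀ + n/σ² and mean μ_n = (τ₀μ₀ + (n/σ²)x̄)/τ_n.
Here τ₀ = 1/89.8 = 0.011136 and τ_data = 8/59.1 = 0.135364, so τ_n = 0.146500.
Rearranging for μ₀: μ₀ = (μ_n·τ_n − τ_data·x̄)/τ₀ = (13.2035·0.146500 − 0.135364·13.5) / 0.011136 = 0.106899/0.011136 ≈ 9.6.

μ₀ = 9.6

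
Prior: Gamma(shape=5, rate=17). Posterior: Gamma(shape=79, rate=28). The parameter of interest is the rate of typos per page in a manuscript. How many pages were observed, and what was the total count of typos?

Gamma–Poisson conjugacy: posterior shape = α + Σxᵢ, posterior rate = β + n.
Matching: Σxᵢ = 79 − 5 = 74 and n = 28 − 17 = 11.

n = 11 pages with total 74 typos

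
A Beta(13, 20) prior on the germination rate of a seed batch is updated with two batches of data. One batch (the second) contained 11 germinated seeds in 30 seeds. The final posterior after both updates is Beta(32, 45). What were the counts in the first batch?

8 germinated seeds and 6 non-germinating seeds

Sequential conjugate updates are equivalent to a single update on the pooled data, so total successes = posterior α − prior α and total failures = posterior β − prior β.
Total across both batches: 32−13=19 germinated seeds, 45−20=25 non-germinating seeds.
Subtract the second batch: 19−11=8 germinated seeds and 25−19=6 non-germinating seeds.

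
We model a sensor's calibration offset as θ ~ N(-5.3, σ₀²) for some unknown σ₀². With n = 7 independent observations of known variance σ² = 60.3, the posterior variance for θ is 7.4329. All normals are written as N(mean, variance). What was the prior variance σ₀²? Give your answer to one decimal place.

σ₀² = 54.2

For the Normal–Normal model with known σ², precisions add: τ_n = τ₀ + n/σ².
So 1/σ₀² = 1/7.4329 − 7/60.3 = 0.134537 − 0.116086 = 0.018451.
Hence σ₀² = 1/0.018451 ≈ 54.2.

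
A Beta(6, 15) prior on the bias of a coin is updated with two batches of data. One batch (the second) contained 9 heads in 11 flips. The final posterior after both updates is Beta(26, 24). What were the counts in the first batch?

Sequential conjugate updates are equivalent to a single update on the pooled data, so total successes = posterior α − prior α and total failures = posterior β − prior β.
Total across both batches: 26−6=20 heads, 24−15=9 tails.
Subtract the second batch: 20−9=11 heads and 9−2=7 tails.

11 heads and 7 tails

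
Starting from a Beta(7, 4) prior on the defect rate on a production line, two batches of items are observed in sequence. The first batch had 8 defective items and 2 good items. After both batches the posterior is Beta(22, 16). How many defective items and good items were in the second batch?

Because Beta–binomial updating is additive in the counts, the combined data contributed (α_post−α_prior, β_post−β_prior) successes and failures.
Total across both batches: 22−7=15 defective items, 16−4=12 good items.
Subtract the first batch: 15−8=7 defective items and 12−2=10 good items.

7 defective items and 10 good items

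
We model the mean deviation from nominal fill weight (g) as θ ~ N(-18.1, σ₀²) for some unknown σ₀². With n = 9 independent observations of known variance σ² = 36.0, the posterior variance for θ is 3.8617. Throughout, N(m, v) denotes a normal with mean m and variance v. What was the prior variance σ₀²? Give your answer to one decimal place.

σ₀² = 111.7

For the Normal–Normal model with known σ², precisions add: τ_n = τ₀ + n/σ².
So 1/σ₀² = 1/3.8617 − 9/36.0 = 0.258953 − 0.250000 = 0.008953.
Hence σ₀² = 1/0.008953 ≈ 111.7.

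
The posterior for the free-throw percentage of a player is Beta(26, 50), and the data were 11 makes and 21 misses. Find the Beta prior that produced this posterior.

Beta(15, 29)

Under Beta–binomial conjugacy the posterior parameters are (a+s, b+f).
So a = 26 − 11 = 15 and b = 50 − 21 = 29.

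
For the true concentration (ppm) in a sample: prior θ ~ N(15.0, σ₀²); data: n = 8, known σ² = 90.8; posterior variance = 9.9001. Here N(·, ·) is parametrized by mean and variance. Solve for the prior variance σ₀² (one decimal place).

Posterior precision equals prior precision plus data precision: 1/σ_n² = 1/σ₀² + n/σ².
So 1/σ₀² = 1/9.9001 − 8/90.8 = 0.101009 − 0.088106 = 0.012903.
Hence σ₀² = 1/0.012903 ≈ 77.5.

σ₀² = 77.5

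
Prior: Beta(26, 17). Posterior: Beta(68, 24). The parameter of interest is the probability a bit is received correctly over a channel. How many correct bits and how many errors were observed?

42 correct bits and 7 errors

A Beta(a, b) prior with s successes and f failures in binomial data gives a Beta(a+s, b+f) posterior.
So s = 68 − 26 = 42 and f = 24 − 17 = 7.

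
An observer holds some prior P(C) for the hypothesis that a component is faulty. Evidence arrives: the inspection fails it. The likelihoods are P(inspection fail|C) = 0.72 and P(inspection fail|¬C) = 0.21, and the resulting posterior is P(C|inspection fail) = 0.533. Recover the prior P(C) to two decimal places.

Bayes' rule in odds form gives O(C|E) = O(C)·[P(E|C)/P(E|¬C)], hence O(C) = O(C|E)/LR.
Posterior odds = 0.533/(1−0.533) = 1.1413. LR = 0.72/0.21 = 3.4286.
Prior odds = 1.1413/3.4286 = 0.3329, so P(C) = 0.3329/(1+0.3329) ≈ 0.25.

P(C) = 0.25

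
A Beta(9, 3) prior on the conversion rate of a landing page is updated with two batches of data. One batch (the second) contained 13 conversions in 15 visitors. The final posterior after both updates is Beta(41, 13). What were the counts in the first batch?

19 conversions and 8 bounces

Sequential conjugate updates are equivalent to a single update on the pooled data, so total successes = posterior α − prior α and total failures = posterior β − prior β.
Total across both batches: 41−9=32 conversions, 13−3=10 bounces.
Subtract the second batch: 32−13=19 conversions and 10−2=8 bounces.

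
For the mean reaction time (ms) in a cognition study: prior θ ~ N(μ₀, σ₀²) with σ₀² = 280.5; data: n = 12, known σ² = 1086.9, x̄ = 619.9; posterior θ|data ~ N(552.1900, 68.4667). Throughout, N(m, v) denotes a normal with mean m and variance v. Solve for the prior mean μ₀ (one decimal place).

μ₀ = 342.5

With known observation variance, the Normal–Normal posterior has precision τ_n = τ₀ + n/σ² and mean μ_n = (τ₀μ₀ + (n/σ²)x̄)/τ_n.
Here τ₀ = 1/280.5 = 0.003565 and τ_data = 12/1086.9 = 0.011041, so τ_n = 0.014606.
Rearranging for μ₀: μ₀ = (μ_n·τ_n − τ_data·x̄)/τ₀ = (552.1900·0.014606 − 0.011041·619.9) / 0.003565 = 1.220971/0.003565 ≈ 342.5.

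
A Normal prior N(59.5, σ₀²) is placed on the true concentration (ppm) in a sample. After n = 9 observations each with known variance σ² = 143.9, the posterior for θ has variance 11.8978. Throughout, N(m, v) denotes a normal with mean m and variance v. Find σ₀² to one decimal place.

For the Normal–Normal model with known σ², precisions add: τ_n = τ₀ + n/σ².
So 1/σ₀² = 1/11.8978 − 9/143.9 = 0.084049 − 0.062543 = 0.021506.
Hence σ₀² = 1/0.021506 ≈ 46.5.

σ₀² = 46.5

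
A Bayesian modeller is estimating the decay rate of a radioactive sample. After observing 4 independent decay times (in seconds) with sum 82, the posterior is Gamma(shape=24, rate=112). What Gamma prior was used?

Gamma(shape=20, rate=30)

Gamma–exponential conjugacy: posterior shape = α + n, posterior rate = β + Σtᵢ.
So α = 24 − 4 = 20 and β = 112 − 82 = 30.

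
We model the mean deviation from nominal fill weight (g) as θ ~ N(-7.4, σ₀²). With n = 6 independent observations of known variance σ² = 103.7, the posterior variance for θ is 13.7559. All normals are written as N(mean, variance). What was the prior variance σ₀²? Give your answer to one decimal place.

For the Normal–Normal model with known σ², precisions add: τ_n = τ₀ + n/σ².
So 1/σ₀² = 1/13.7559 − 6/103.7 = 0.072696 − 0.057859 = 0.014837.
Hence σ₀² = 1/0.014837 ≈ 67.4.

σ₀² = 67.4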